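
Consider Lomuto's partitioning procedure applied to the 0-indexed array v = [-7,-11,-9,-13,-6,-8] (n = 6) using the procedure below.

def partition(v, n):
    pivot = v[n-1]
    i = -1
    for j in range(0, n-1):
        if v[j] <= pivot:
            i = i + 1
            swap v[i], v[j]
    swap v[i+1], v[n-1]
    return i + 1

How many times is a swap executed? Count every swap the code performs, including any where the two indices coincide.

4

pivot=-8, i=-1
j=0: -7>-8, skip
j=1: -11≤-8, i=0, swap(0,1) ⇒ [-11,-7,-9,-13,-6,-8]
j=2: -9≤-8, i=1, swap(1,2) ⇒ [-11,-9,-7,-13,-6,-8]
j=3: -13≤-8, i=2, swap(2,3) ⇒ [-11,-9,-13,-7,-6,-8]
j=4: -6>-8, skip
swap(3,5) ⇒ [-11,-9,-13,-8,-6,-7]; return 3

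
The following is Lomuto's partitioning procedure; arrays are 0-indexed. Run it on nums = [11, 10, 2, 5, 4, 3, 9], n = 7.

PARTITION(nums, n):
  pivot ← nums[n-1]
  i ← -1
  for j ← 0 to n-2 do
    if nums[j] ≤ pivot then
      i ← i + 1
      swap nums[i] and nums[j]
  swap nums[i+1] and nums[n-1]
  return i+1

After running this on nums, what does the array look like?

pivot = nums[6] = 9; i = -1
j=0: nums[0]=11 > 9 → no swap
j=1: nums[1]=10 > 9 → no swap
j=2: nums[2]=2 ≤ 9 → i=0, swap nums[0],nums[2] → [2, 10, 11, 5, 4, 3, 9]
j=3: nums[3]=5 ≤ 9 → i=1, swap nums[1],nums[3] → [2, 5, 11, 10, 4, 3, 9]
j=4: nums[4]=4 ≤ 9 → i=2, swap nums[2],nums[4] → [2, 5, 4, 10, 11, 3, 9]
j=5: nums[5]=3 ≤ 9 → i=3, swap nums[3],nums[5] → [2, 5, 4, 3, 11, 10, 9]
final swap nums[4],nums[6] → [2, 5, 4, 3, 9, 10, 11]; return 4

[2, 5, 4, 3, 9, 10, 11]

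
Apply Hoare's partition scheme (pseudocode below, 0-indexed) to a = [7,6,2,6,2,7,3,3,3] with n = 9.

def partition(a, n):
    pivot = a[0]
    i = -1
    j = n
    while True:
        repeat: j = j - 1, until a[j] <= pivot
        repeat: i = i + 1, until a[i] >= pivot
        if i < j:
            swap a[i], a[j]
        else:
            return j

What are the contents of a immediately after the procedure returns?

[3,6,2,6,2,3,3,7,7]

pivot = a[0] = 7; i = -1, j = 9
j→8 (a[8]=3≤7), i→0 (a[0]=7≥7); i<j, swap → [3,6,2,6,2,7,3,3,7]
j→7 (a[7]=3≤7), i→5 (a[5]=7≥7); i<j, swap → [3,6,2,6,2,3,3,7,7]
j→6, i→7; i≥j, return j=6. a = [3,6,2,6,2,3,3,7,7]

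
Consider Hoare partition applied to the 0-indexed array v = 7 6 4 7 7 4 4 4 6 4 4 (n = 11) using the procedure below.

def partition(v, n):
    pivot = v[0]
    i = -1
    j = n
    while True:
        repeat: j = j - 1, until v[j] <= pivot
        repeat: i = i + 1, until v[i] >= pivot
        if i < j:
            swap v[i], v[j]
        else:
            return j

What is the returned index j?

7

pivot=7
j stops at 10 (4), i stops at 0 (7); swap ⇒ 4 6 4 7 7 4 4 4 6 4 7
j stops at 9 (4), i stops at 3 (7); swap ⇒ 4 6 4 4 7 4 4 4 6 7 7
j stops at 8 (6), i stops at 4 (7); swap ⇒ 4 6 4 4 6 4 4 4 7 7 7
j stops at 7, i stops at 8; i≥j ⇒ return 7. v=4 6 4 4 6 4 4 4 7 7 7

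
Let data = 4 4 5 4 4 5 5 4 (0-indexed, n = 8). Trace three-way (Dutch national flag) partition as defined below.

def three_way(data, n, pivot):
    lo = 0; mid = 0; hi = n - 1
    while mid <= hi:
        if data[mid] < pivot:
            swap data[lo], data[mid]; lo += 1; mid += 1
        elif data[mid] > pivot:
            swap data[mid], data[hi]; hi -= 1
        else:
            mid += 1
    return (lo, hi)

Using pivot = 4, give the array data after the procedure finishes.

4 4 4 4 4 5 5 5

pivot = 4; lo=0, mid=0, hi=7
data[mid]=4=4: mid=1
data[mid]=4=4: mid=2
data[mid]=5>4: swap data[2],data[7]; hi=6 → 4 4 4 4 4 5 5 5
data[mid]=4=4: mid=3
data[mid]=4=4: mid=4
data[mid]=4=4: mid=5
data[mid]=5>4: swap data[5],data[6]; hi=5 → 4 4 4 4 4 5 5 5
data[mid]=5>4: swap data[5],data[5]; hi=4 → 4 4 4 4 4 5 5 5
end: lo=0, hi=4; data = 4 4 4 4 4 5 5 5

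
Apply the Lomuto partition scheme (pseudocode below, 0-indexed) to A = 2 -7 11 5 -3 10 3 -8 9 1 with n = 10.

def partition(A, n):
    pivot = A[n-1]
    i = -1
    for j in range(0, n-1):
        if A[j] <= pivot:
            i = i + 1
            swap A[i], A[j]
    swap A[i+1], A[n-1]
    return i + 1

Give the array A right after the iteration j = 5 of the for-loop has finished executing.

-7 -3 11 5 2 10 3 -8 9 1

pivot=1, i=-1
j=0: 2>1, skip
j=1: -7≤1, i=0, swap(0,1) ⇒ -7 2 11 5 -3 10 3 -8 9 1
j=2: 11>1, skip
j=3: 5>1, skip
j=4: -3≤1, i=1, swap(1,4) ⇒ -7 -3 11 5 2 10 3 -8 9 1
j=5: 10>1, skip
(after j=5) A = -7 -3 11 5 2 10 3 -8 9 1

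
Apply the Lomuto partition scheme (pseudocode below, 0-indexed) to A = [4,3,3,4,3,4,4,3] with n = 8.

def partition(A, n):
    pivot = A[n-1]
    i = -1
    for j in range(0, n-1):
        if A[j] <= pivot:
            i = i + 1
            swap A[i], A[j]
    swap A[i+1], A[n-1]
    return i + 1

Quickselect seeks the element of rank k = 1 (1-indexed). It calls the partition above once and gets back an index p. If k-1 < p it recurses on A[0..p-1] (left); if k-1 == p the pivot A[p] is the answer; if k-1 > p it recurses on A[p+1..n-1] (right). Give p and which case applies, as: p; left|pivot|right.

3; left

pivot = A[7] = 3; i = -1
j=0: A[0]=4 > 3 → no swap
j=1: A[1]=3 ≤ 3 → i=0, swap A[0],A[1] → [3,4,3,4,3,4,4,3]
j=2: A[2]=3 ≤ 3 → i=1, swap A[1],A[2] → [3,3,4,4,3,4,4,3]
j=3: A[3]=4 > 3 → no swap
j=4: A[4]=3 ≤ 3 → i=2, swap A[2],A[4] → [3,3,3,4,4,4,4,3]
j=5: A[5]=4 > 3 → no swap
j=6: A[6]=4 > 3 → no swap
final swap A[3],A[7] → [3,3,3,3,4,4,4,4]; return 3
p = 3; k-1 = 0 < 3 ⇒ left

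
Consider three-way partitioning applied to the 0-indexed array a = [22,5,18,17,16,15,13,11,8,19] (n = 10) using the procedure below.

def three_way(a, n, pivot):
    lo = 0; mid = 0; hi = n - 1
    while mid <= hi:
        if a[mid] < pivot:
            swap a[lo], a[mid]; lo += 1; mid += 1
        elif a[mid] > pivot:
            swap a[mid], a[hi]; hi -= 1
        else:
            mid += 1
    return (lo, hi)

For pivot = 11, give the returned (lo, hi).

(2, 2)

lo=0 mid=0 hi=9
22>11: swap(0,9), hi=8 ⇒ [19,5,18,17,16,15,13,11,8,22]
19>11: swap(0,8), hi=7 ⇒ [8,5,18,17,16,15,13,11,19,22]
8<11: swap(0,0), lo=1 mid=1 ⇒ [8,5,18,17,16,15,13,11,19,22]
5<11: swap(1,1), lo=2 mid=2 ⇒ [8,5,18,17,16,15,13,11,19,22]
18>11: swap(2,7), hi=6 ⇒ [8,5,11,17,16,15,13,18,19,22]
11=11: mid=3
17>11: swap(3,6), hi=5 ⇒ [8,5,11,13,16,15,17,18,19,22]
13>11: swap(3,5), hi=4 ⇒ [8,5,11,15,16,13,17,18,19,22]
15>11: swap(3,4), hi=3 ⇒ [8,5,11,16,15,13,17,18,19,22]
16>11: swap(3,3), hi=2 ⇒ [8,5,11,16,15,13,17,18,19,22]
done. lo=2 hi=2; a=[8,5,11,16,15,13,17,18,19,22]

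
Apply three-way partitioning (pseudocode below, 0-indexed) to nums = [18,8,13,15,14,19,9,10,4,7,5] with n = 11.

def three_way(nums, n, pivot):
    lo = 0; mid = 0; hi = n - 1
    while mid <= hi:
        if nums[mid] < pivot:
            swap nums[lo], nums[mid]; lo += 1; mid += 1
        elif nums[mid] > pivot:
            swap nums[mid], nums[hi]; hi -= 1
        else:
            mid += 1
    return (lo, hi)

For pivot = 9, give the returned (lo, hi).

lo=0 mid=0 hi=10
18>9: swap(0,10), hi=9 ⇒ [5,8,13,15,14,19,9,10,4,7,18]
5<9: swap(0,0), lo=1 mid=1 ⇒ [5,8,13,15,14,19,9,10,4,7,18]
8<9: swap(1,1), lo=2 mid=2 ⇒ [5,8,13,15,14,19,9,10,4,7,18]
13>9: swap(2,9), hi=8 ⇒ [5,8,7,15,14,19,9,10,4,13,18]
7<9: swap(2,2), lo=3 mid=3 ⇒ [5,8,7,15,14,19,9,10,4,13,18]
15>9: swap(3,8), hi=7 ⇒ [5,8,7,4,14,19,9,10,15,13,18]
4<9: swap(3,3), lo=4 mid=4 ⇒ [5,8,7,4,14,19,9,10,15,13,18]
14>9: swap(4,7), hi=6 ⇒ [5,8,7,4,10,19,9,14,15,13,18]
10>9: swap(4,6), hi=5 ⇒ [5,8,7,4,9,19,10,14,15,13,18]
9=9: mid=5
19>9: swap(5,5), hi=4 ⇒ [5,8,7,4,9,19,10,14,15,13,18]
done. lo=4 hi=4; nums=[5,8,7,4,9,19,10,14,15,13,18]

(4, 4)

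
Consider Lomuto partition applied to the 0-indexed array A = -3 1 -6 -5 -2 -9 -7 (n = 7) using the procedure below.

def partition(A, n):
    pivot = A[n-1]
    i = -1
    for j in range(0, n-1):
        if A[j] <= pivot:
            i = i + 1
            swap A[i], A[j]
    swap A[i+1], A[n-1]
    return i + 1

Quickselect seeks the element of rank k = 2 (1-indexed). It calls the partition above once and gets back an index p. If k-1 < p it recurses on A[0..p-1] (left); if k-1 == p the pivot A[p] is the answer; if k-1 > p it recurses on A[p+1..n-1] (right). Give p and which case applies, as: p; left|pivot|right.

1; pivot

pivot = A[6] = -7; i = -1
j=0: A[0]=-3 > -7 → no swap
j=1: A[1]=1 > -7 → no swap
j=2: A[2]=-6 > -7 → no swap
j=3: A[3]=-5 > -7 → no swap
j=4: A[4]=-2 > -7 → no swap
j=5: A[5]=-9 ≤ -7 → i=0, swap A[0],A[5] → -9 1 -6 -5 -2 -3 -7
final swap A[1],A[6] → -9 -7 -6 -5 -2 -3 1; return 1
p = 1; k-1 = 1 == 1 ⇒ pivot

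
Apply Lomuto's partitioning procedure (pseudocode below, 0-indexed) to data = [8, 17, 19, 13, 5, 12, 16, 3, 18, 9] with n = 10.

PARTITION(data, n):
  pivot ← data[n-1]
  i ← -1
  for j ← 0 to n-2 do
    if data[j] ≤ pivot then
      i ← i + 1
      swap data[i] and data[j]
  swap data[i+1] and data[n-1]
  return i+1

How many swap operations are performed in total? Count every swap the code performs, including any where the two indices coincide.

4

pivot=9, i=-1
j=0: 8≤9, i=0, swap(0,0) ⇒ [8, 17, 19, 13, 5, 12, 16, 3, 18, 9]
j=1: 17>9, skip
j=2: 19>9, skip
j=3: 13>9, skip
j=4: 5≤9, i=1, swap(1,4) ⇒ [8, 5, 19, 13, 17, 12, 16, 3, 18, 9]
j=5: 12>9, skip
j=6: 16>9, skip
j=7: 3≤9, i=2, swap(2,7) ⇒ [8, 5, 3, 13, 17, 12, 16, 19, 18, 9]
j=8: 18>9, skip
swap(3,9) ⇒ [8, 5, 3, 9, 17, 12, 16, 19, 18, 13]; return 3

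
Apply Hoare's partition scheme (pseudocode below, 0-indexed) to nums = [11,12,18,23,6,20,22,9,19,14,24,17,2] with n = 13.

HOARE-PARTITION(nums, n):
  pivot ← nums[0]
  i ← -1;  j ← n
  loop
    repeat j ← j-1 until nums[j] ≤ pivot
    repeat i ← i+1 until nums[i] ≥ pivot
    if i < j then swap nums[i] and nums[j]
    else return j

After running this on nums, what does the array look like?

pivot=11
j stops at 12 (2), i stops at 0 (11); swap ⇒ [2,12,18,23,6,20,22,9,19,14,24,17,11]
j stops at 7 (9), i stops at 1 (12); swap ⇒ [2,9,18,23,6,20,22,12,19,14,24,17,11]
j stops at 4 (6), i stops at 2 (18); swap ⇒ [2,9,6,23,18,20,22,12,19,14,24,17,11]
j stops at 2, i stops at 3; i≥j ⇒ return 2. nums=[2,9,6,23,18,20,22,12,19,14,24,17,11]

[2,9,6,23,18,20,22,12,19,14,24,17,11]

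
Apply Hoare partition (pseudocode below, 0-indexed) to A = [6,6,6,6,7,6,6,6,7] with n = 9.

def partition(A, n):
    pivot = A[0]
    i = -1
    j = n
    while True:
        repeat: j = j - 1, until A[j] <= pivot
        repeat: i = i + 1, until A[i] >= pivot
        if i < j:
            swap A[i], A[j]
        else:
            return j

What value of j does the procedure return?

3

pivot = A[0] = 6; i = -1, j = 9
j→7 (A[7]=6≤6), i→0 (A[0]=6≥6); i<j, swap → [6,6,6,6,7,6,6,6,7]
j→6 (A[6]=6≤6), i→1 (A[1]=6≥6); i<j, swap → [6,6,6,6,7,6,6,6,7]
j→5 (A[5]=6≤6), i→2 (A[2]=6≥6); i<j, swap → [6,6,6,6,7,6,6,6,7]
j→3, i→3; i≥j, return j=3. A = [6,6,6,6,7,6,6,6,7]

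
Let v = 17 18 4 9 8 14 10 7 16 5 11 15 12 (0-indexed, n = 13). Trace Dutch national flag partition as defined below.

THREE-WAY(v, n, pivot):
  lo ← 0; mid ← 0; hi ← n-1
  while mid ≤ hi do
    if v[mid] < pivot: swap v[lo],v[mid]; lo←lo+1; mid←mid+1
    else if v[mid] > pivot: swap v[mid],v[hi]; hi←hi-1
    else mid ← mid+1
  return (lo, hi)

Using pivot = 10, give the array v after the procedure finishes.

5 7 4 9 8 10 14 16 18 11 15 12 17

pivot = 10; lo=0, mid=0, hi=12
v[mid]=17>10: swap v[0],v[12]; hi=11 → 12 18 4 9 8 14 10 7 16 5 11 15 17
v[mid]=12>10: swap v[0],v[11]; hi=10 → 15 18 4 9 8 14 10 7 16 5 11 12 17
v[mid]=15>10: swap v[0],v[10]; hi=9 → 11 18 4 9 8 14 10 7 16 5 15 12 17
v[mid]=11>10: swap v[0],v[9]; hi=8 → 5 18 4 9 8 14 10 7 16 11 15 12 17
v[mid]=5<10: swap v[0],v[0]; lo=1,mid=1 → 5 18 4 9 8 14 10 7 16 11 15 12 17
v[mid]=18>10: swap v[1],v[8]; hi=7 → 5 16 4 9 8 14 10 7 18 11 15 12 17
v[mid]=16>10: swap v[1],v[7]; hi=6 → 5 7 4 9 8 14 10 16 18 11 15 12 17
v[mid]=7<10: swap v[1],v[1]; lo=2,mid=2 → 5 7 4 9 8 14 10 16 18 11 15 12 17
v[mid]=4<10: swap v[2],v[2]; lo=3,mid=3 → 5 7 4 9 8 14 10 16 18 11 15 12 17
v[mid]=9<10: swap v[3],v[3]; lo=4,mid=4 → 5 7 4 9 8 14 10 16 18 11 15 12 17
v[mid]=8<10: swap v[4],v[4]; lo=5,mid=5 → 5 7 4 9 8 14 10 16 18 11 15 12 17
v[mid]=14>10: swap v[5],v[6]; hi=5 → 5 7 4 9 8 10 14 16 18 11 15 12 17
v[mid]=10=10: mid=6
end: lo=5, hi=5; v = 5 7 4 9 8 10 14 16 18 11 15 12 17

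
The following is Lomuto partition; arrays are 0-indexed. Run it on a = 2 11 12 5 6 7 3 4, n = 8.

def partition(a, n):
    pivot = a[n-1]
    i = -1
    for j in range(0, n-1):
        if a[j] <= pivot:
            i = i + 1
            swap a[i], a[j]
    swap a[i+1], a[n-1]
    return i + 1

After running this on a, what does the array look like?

2 3 4 5 6 7 11 12

pivot = a[7] = 4; i = -1
j=0: a[0]=2 ≤ 4 → i=0, swap a[0],a[0] (no change) → 2 11 12 5 6 7 3 4
j=1: a[1]=11 > 4 → no swap
j=2: a[2]=12 > 4 → no swap
j=3: a[3]=5 > 4 → no swap
j=4: a[4]=6 > 4 → no swap
j=5: a[5]=7 > 4 → no swap
j=6: a[6]=3 ≤ 4 → i=1, swap a[1],a[6] → 2 3 12 5 6 7 11 4
final swap a[2],a[7] → 2 3 4 5 6 7 11 12; return 2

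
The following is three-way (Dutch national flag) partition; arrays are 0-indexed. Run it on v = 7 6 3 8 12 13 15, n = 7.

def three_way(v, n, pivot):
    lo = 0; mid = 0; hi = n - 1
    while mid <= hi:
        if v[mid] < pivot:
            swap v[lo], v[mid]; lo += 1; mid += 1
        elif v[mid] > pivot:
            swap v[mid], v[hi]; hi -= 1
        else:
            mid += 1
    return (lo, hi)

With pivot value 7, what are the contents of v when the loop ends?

pivot = 7; lo=0, mid=0, hi=6
v[mid]=7=7: mid=1
v[mid]=6<7: swap v[0],v[1]; lo=1,mid=2 → 6 7 3 8 12 13 15
v[mid]=3<7: swap v[1],v[2]; lo=2,mid=3 → 6 3 7 8 12 13 15
v[mid]=8>7: swap v[3],v[6]; hi=5 → 6 3 7 15 12 13 8
v[mid]=15>7: swap v[3],v[5]; hi=4 → 6 3 7 13 12 15 8
v[mid]=13>7: swap v[3],v[4]; hi=3 → 6 3 7 12 13 15 8
v[mid]=12>7: swap v[3],v[3]; hi=2 → 6 3 7 12 13 15 8
end: lo=2, hi=2; v = 6 3 7 12 13 15 8

6 3 7 12 13 15 8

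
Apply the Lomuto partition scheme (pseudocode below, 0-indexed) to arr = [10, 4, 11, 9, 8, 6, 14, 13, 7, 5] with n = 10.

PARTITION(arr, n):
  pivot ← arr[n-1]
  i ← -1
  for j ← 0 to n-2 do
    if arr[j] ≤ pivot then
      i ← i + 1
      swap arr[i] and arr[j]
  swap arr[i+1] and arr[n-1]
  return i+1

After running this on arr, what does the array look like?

pivot = arr[9] = 5; i = -1
j=0: arr[0]=10 > 5 → no swap
j=1: arr[1]=4 ≤ 5 → i=0, swap arr[0],arr[1] → [4, 10, 11, 9, 8, 6, 14, 13, 7, 5]
j=2: arr[2]=11 > 5 → no swap
j=3: arr[3]=9 > 5 → no swap
j=4: arr[4]=8 > 5 → no swap
j=5: arr[5]=6 > 5 → no swap
j=6: arr[6]=14 > 5 → no swap
j=7: arr[7]=13 > 5 → no swap
j=8: arr[8]=7 > 5 → no swap
final swap arr[1],arr[9] → [4, 5, 11, 9, 8, 6, 14, 13, 7, 10]; return 1

[4, 5, 11, 9, 8, 6, 14, 13, 7, 10]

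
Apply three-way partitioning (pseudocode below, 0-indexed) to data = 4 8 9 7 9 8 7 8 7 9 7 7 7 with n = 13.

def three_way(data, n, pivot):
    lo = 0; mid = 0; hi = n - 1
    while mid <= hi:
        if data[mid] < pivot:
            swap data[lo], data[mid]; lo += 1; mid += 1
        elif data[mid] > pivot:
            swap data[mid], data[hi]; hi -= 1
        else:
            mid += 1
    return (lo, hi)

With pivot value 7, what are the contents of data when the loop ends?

pivot = 7; lo=0, mid=0, hi=12
data[mid]=4<7: swap data[0],data[0]; lo=1,mid=1 → 4 8 9 7 9 8 7 8 7 9 7 7 7
data[mid]=8>7: swap data[1],data[12]; hi=11 → 4 7 9 7 9 8 7 8 7 9 7 7 8
data[mid]=7=7: mid=2
data[mid]=9>7: swap data[2],data[11]; hi=10 → 4 7 7 7 9 8 7 8 7 9 7 9 8
data[mid]=7=7: mid=3
data[mid]=7=7: mid=4
data[mid]=9>7: swap data[4],data[10]; hi=9 → 4 7 7 7 7 8 7 8 7 9 9 9 8
data[mid]=7=7: mid=5
data[mid]=8>7: swap data[5],data[9]; hi=8 → 4 7 7 7 7 9 7 8 7 8 9 9 8
data[mid]=9>7: swap data[5],data[8]; hi=7 → 4 7 7 7 7 7 7 8 9 8 9 9 8
data[mid]=7=7: mid=6
data[mid]=7=7: mid=7
data[mid]=8>7: swap data[7],data[7]; hi=6 → 4 7 7 7 7 7 7 8 9 8 9 9 8
end: lo=1, hi=6; data = 4 7 7 7 7 7 7 8 9 8 9 9 8

4 7 7 7 7 7 7 8 9 8 9 9 8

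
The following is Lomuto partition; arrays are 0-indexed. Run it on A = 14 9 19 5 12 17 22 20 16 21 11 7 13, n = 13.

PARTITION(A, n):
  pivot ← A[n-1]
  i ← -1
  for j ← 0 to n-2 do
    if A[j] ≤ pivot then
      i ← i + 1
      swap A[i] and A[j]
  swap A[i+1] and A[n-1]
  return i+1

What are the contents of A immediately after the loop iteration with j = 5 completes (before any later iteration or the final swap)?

pivot=13, i=-1
j=0: 14>13, skip
j=1: 9≤13, i=0, swap(0,1) ⇒ 9 14 19 5 12 17 22 20 16 21 11 7 13
j=2: 19>13, skip
j=3: 5≤13, i=1, swap(1,3) ⇒ 9 5 19 14 12 17 22 20 16 21 11 7 13
j=4: 12≤13, i=2, swap(2,4) ⇒ 9 5 12 14 19 17 22 20 16 21 11 7 13
j=5: 17>13, skip
(after j=5) A = 9 5 12 14 19 17 22 20 16 21 11 7 13

9 5 12 14 19 17 22 20 16 21 11 7 13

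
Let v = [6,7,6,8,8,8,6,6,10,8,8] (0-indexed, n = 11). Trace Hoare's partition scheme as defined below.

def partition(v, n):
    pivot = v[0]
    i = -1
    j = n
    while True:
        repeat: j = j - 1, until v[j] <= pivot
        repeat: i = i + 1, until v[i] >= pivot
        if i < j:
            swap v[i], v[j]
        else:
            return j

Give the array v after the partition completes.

pivot = v[0] = 6; i = -1, j = 11
j→7 (v[7]=6≤6), i→0 (v[0]=6≥6); i<j, swap → [6,7,6,8,8,8,6,6,10,8,8]
j→6 (v[6]=6≤6), i→1 (v[1]=7≥6); i<j, swap → [6,6,6,8,8,8,7,6,10,8,8]
j→2, i→2; i≥j, return j=2. v = [6,6,6,8,8,8,7,6,10,8,8]

[6,6,6,8,8,8,7,6,10,8,8]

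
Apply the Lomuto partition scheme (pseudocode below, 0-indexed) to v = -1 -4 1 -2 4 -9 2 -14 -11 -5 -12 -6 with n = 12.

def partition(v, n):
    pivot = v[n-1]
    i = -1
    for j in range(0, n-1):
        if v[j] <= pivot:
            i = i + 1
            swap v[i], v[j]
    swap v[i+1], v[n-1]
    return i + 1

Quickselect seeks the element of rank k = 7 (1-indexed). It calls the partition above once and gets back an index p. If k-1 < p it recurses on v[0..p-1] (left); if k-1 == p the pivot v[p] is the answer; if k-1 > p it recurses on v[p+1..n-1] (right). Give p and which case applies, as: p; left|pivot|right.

pivot=-6, i=-1
j=0: -1>-6, skip
j=1: -4>-6, skip
j=2: 1>-6, skip
j=3: -2>-6, skip
j=4: 4>-6, skip
j=5: -9≤-6, i=0, swap(0,5) ⇒ -9 -4 1 -2 4 -1 2 -14 -11 -5 -12 -6
j=6: 2>-6, skip
j=7: -14≤-6, i=1, swap(1,7) ⇒ -9 -14 1 -2 4 -1 2 -4 -11 -5 -12 -6
j=8: -11≤-6, i=2, swap(2,8) ⇒ -9 -14 -11 -2 4 -1 2 -4 1 -5 -12 -6
j=9: -5>-6, skip
j=10: -12≤-6, i=3, swap(3,10) ⇒ -9 -14 -11 -12 4 -1 2 -4 1 -5 -2 -6
swap(4,11) ⇒ -9 -14 -11 -12 -6 -1 2 -4 1 -5 -2 4; return 4
p = 4; k-1 = 6 > 4 ⇒ right

4; right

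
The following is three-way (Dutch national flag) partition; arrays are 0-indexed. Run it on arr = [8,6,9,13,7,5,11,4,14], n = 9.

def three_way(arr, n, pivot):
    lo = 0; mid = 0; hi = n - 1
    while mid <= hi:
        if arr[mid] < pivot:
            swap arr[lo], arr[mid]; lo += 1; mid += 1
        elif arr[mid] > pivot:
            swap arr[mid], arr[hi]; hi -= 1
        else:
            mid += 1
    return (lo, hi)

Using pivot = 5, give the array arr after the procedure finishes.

pivot = 5; lo=0, mid=0, hi=8
arr[mid]=8>5: swap arr[0],arr[8]; hi=7 → [14,6,9,13,7,5,11,4,8]
arr[mid]=14>5: swap arr[0],arr[7]; hi=6 → [4,6,9,13,7,5,11,14,8]
arr[mid]=4<5: swap arr[0],arr[0]; lo=1,mid=1 → [4,6,9,13,7,5,11,14,8]
arr[mid]=6>5: swap arr[1],arr[6]; hi=5 → [4,11,9,13,7,5,6,14,8]
arr[mid]=11>5: swap arr[1],arr[5]; hi=4 → [4,5,9,13,7,11,6,14,8]
arr[mid]=5=5: mid=2
arr[mid]=9>5: swap arr[2],arr[4]; hi=3 → [4,5,7,13,9,11,6,14,8]
arr[mid]=7>5: swap arr[2],arr[3]; hi=2 → [4,5,13,7,9,11,6,14,8]
arr[mid]=13>5: swap arr[2],arr[2]; hi=1 → [4,5,13,7,9,11,6,14,8]
end: lo=1, hi=1; arr = [4,5,13,7,9,11,6,14,8]

[4,5,13,7,9,11,6,14,8]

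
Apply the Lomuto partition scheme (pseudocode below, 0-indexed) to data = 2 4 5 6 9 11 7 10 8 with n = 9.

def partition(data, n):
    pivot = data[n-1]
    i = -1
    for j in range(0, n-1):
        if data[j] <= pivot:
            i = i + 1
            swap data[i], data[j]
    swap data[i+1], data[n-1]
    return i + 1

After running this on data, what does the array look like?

2 4 5 6 7 8 9 10 11

pivot=8, i=-1
j=0: 2≤8, i=0, swap(0,0) ⇒ 2 4 5 6 9 11 7 10 8
j=1: 4≤8, i=1, swap(1,1) ⇒ 2 4 5 6 9 11 7 10 8
j=2: 5≤8, i=2, swap(2,2) ⇒ 2 4 5 6 9 11 7 10 8
j=3: 6≤8, i=3, swap(3,3) ⇒ 2 4 5 6 9 11 7 10 8
j=4: 9>8, skip
j=5: 11>8, skip
j=6: 7≤8, i=4, swap(4,6) ⇒ 2 4 5 6 7 11 9 10 8
j=7: 10>8, skip
swap(5,8) ⇒ 2 4 5 6 7 8 9 10 11; return 5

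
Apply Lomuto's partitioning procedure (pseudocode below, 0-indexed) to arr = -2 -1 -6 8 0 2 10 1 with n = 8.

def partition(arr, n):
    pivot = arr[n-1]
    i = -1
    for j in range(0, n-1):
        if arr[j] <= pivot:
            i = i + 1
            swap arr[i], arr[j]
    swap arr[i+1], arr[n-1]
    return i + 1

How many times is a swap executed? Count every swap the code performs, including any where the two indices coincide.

5

pivot = arr[7] = 1; i = -1
j=0: arr[0]=-2 ≤ 1 → i=0, swap arr[0],arr[0] (no change) → -2 -1 -6 8 0 2 10 1
j=1: arr[1]=-1 ≤ 1 → i=1, swap arr[1],arr[1] (no change) → -2 -1 -6 8 0 2 10 1
j=2: arr[2]=-6 ≤ 1 → i=2, swap arr[2],arr[2] (no change) → -2 -1 -6 8 0 2 10 1
j=3: arr[3]=8 > 1 → no swap
j=4: arr[4]=0 ≤ 1 → i=3, swap arr[3],arr[4] → -2 -1 -6 0 8 2 10 1
j=5: arr[5]=2 > 1 → no swap
j=6: arr[6]=10 > 1 → no swap
final swap arr[4],arr[7] → -2 -1 -6 0 1 2 10 8; return 4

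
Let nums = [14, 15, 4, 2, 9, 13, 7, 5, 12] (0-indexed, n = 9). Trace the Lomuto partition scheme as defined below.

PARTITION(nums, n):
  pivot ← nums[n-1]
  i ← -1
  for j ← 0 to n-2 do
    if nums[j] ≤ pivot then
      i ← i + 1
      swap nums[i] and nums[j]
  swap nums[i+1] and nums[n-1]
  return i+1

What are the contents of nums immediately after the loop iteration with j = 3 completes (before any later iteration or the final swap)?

[4, 2, 14, 15, 9, 13, 7, 5, 12]

pivot=12, i=-1
j=0: 14>12, skip
j=1: 15>12, skip
j=2: 4≤12, i=0, swap(0,2) ⇒ [4, 15, 14, 2, 9, 13, 7, 5, 12]
j=3: 2≤12, i=1, swap(1,3) ⇒ [4, 2, 14, 15, 9, 13, 7, 5, 12]
(after j=3) nums = [4, 2, 14, 15, 9, 13, 7, 5, 12]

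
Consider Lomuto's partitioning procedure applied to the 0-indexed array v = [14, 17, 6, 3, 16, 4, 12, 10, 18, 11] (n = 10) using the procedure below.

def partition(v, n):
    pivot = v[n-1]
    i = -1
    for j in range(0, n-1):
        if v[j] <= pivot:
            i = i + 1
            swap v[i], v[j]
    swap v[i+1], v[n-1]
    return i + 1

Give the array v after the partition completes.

[6, 3, 4, 10, 11, 14, 12, 17, 18, 16]

pivot = v[9] = 11; i = -1
j=0: v[0]=14 > 11 → no swap
j=1: v[1]=17 > 11 → no swap
j=2: v[2]=6 ≤ 11 → i=0, swap v[0],v[2] → [6, 17, 14, 3, 16, 4, 12, 10, 18, 11]
j=3: v[3]=3 ≤ 11 → i=1, swap v[1],v[3] → [6, 3, 14, 17, 16, 4, 12, 10, 18, 11]
j=4: v[4]=16 > 11 → no swap
j=5: v[5]=4 ≤ 11 → i=2, swap v[2],v[5] → [6, 3, 4, 17, 16, 14, 12, 10, 18, 11]
j=6: v[6]=12 > 11 → no swap
j=7: v[7]=10 ≤ 11 → i=3, swap v[3],v[7] → [6, 3, 4, 10, 16, 14, 12, 17, 18, 11]
j=8: v[8]=18 > 11 → no swap
final swap v[4],v[9] → [6, 3, 4, 10, 11, 14, 12, 17, 18, 16]; return 4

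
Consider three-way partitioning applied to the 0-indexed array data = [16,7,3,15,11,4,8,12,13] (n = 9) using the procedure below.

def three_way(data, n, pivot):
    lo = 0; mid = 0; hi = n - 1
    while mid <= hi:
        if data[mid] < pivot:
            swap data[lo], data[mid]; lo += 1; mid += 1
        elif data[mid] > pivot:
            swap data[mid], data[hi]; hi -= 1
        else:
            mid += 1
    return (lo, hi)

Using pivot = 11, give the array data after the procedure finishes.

lo=0 mid=0 hi=8
16>11: swap(0,8), hi=7 ⇒ [13,7,3,15,11,4,8,12,16]
13>11: swap(0,7), hi=6 ⇒ [12,7,3,15,11,4,8,13,16]
12>11: swap(0,6), hi=5 ⇒ [8,7,3,15,11,4,12,13,16]
8<11: swap(0,0), lo=1 mid=1 ⇒ [8,7,3,15,11,4,12,13,16]
7<11: swap(1,1), lo=2 mid=2 ⇒ [8,7,3,15,11,4,12,13,16]
3<11: swap(2,2), lo=3 mid=3 ⇒ [8,7,3,15,11,4,12,13,16]
15>11: swap(3,5), hi=4 ⇒ [8,7,3,4,11,15,12,13,16]
4<11: swap(3,3), lo=4 mid=4 ⇒ [8,7,3,4,11,15,12,13,16]
11=11: mid=5
done. lo=4 hi=4; data=[8,7,3,4,11,15,12,13,16]

[8,7,3,4,11,15,12,13,16]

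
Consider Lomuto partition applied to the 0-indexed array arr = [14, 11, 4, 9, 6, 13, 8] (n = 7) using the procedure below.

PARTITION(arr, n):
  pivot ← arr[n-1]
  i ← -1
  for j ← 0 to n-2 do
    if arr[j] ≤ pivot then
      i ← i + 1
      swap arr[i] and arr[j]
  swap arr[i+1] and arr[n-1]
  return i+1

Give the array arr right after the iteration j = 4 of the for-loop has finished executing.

[4, 6, 14, 9, 11, 13, 8]

pivot = arr[6] = 8; i = -1
j=0: arr[0]=14 > 8 → no swap
j=1: arr[1]=11 > 8 → no swap
j=2: arr[2]=4 ≤ 8 → i=0, swap arr[0],arr[2] → [4, 11, 14, 9, 6, 13, 8]
j=3: arr[3]=9 > 8 → no swap
j=4: arr[4]=6 ≤ 8 → i=1, swap arr[1],arr[4] → [4, 6, 14, 9, 11, 13, 8]
(after j=4) arr = [4, 6, 14, 9, 11, 13, 8]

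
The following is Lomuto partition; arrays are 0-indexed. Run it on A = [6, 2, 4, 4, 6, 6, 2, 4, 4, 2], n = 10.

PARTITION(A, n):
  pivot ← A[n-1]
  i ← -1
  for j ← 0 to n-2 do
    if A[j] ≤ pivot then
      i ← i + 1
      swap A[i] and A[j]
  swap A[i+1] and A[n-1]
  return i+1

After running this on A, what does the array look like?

[2, 2, 2, 4, 6, 6, 6, 4, 4, 4]

pivot = A[9] = 2; i = -1
j=0: A[0]=6 > 2 → no swap
j=1: A[1]=2 ≤ 2 → i=0, swap A[0],A[1] → [2, 6, 4, 4, 6, 6, 2, 4, 4, 2]
j=2: A[2]=4 > 2 → no swap
j=3: A[3]=4 > 2 → no swap
j=4: A[4]=6 > 2 → no swap
j=5: A[5]=6 > 2 → no swap
j=6: A[6]=2 ≤ 2 → i=1, swap A[1],A[6] → [2, 2, 4, 4, 6, 6, 6, 4, 4, 2]
j=7: A[7]=4 > 2 → no swap
j=8: A[8]=4 > 2 → no swap
final swap A[2],A[9] → [2, 2, 2, 4, 6, 6, 6, 4, 4, 4]; return 2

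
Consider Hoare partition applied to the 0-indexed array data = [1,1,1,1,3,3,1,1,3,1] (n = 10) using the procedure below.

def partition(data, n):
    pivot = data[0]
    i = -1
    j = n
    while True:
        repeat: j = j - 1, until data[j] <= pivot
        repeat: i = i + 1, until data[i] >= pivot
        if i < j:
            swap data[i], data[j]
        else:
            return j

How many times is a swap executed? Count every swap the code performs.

3

pivot = data[0] = 1; i = -1, j = 10
j→9 (data[9]=1≤1), i→0 (data[0]=1≥1); i<j, swap → [1,1,1,1,3,3,1,1,3,1]
j→7 (data[7]=1≤1), i→1 (data[1]=1≥1); i<j, swap → [1,1,1,1,3,3,1,1,3,1]
j→6 (data[6]=1≤1), i→2 (data[2]=1≥1); i<j, swap → [1,1,1,1,3,3,1,1,3,1]
j→3, i→3; i≥j, return j=3. data = [1,1,1,1,3,3,1,1,3,1]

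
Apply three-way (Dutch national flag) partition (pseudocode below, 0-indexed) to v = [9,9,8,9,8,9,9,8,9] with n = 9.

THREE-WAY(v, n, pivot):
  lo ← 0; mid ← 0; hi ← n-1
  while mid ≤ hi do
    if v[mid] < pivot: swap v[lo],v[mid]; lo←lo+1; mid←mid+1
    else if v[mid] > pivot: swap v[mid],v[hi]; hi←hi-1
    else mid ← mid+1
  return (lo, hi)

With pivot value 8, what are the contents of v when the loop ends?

lo=0 mid=0 hi=8
9>8: swap(0,8), hi=7 ⇒ [9,9,8,9,8,9,9,8,9]
9>8: swap(0,7), hi=6 ⇒ [8,9,8,9,8,9,9,9,9]
8=8: mid=1
9>8: swap(1,6), hi=5 ⇒ [8,9,8,9,8,9,9,9,9]
9>8: swap(1,5), hi=4 ⇒ [8,9,8,9,8,9,9,9,9]
9>8: swap(1,4), hi=3 ⇒ [8,8,8,9,9,9,9,9,9]
8=8: mid=2
8=8: mid=3
9>8: swap(3,3), hi=2 ⇒ [8,8,8,9,9,9,9,9,9]
done. lo=0 hi=2; v=[8,8,8,9,9,9,9,9,9]

[8,8,8,9,9,9,9,9,9]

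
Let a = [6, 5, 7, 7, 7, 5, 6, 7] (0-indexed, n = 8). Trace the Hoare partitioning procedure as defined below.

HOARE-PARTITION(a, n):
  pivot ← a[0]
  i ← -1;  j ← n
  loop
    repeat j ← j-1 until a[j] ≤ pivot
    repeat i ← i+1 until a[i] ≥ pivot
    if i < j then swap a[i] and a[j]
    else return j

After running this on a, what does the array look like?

pivot = a[0] = 6; i = -1, j = 8
j→6 (a[6]=6≤6), i→0 (a[0]=6≥6); i<j, swap → [6, 5, 7, 7, 7, 5, 6, 7]
j→5 (a[5]=5≤6), i→2 (a[2]=7≥6); i<j, swap → [6, 5, 5, 7, 7, 7, 6, 7]
j→2, i→3; i≥j, return j=2. a = [6, 5, 5, 7, 7, 7, 6, 7]

[6, 5, 5, 7, 7, 7, 6, 7]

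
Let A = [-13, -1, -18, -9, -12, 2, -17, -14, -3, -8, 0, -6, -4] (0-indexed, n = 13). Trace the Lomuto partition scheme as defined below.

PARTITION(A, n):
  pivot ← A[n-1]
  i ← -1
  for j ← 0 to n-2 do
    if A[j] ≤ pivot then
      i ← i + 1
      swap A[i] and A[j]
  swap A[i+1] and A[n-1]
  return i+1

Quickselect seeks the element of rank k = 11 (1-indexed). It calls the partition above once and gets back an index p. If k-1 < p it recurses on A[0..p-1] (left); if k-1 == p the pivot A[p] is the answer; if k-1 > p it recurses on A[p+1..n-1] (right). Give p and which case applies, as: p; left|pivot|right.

pivot = A[12] = -4; i = -1
j=0: A[0]=-13 ≤ -4 → i=0, swap A[0],A[0] (no change) → [-13, -1, -18, -9, -12, 2, -17, -14, -3, -8, 0, -6, -4]
j=1: A[1]=-1 > -4 → no swap
j=2: A[2]=-18 ≤ -4 → i=1, swap A[1],A[2] → [-13, -18, -1, -9, -12, 2, -17, -14, -3, -8, 0, -6, -4]
j=3: A[3]=-9 ≤ -4 → i=2, swap A[2],A[3] → [-13, -18, -9, -1, -12, 2, -17, -14, -3, -8, 0, -6, -4]
j=4: A[4]=-12 ≤ -4 → i=3, swap A[3],A[4] → [-13, -18, -9, -12, -1, 2, -17, -14, -3, -8, 0, -6, -4]
j=5: A[5]=2 > -4 → no swap
j=6: A[6]=-17 ≤ -4 → i=4, swap A[4],A[6] → [-13, -18, -9, -12, -17, 2, -1, -14, -3, -8, 0, -6, -4]
j=7: A[7]=-14 ≤ -4 → i=5, swap A[5],A[7] → [-13, -18, -9, -12, -17, -14, -1, 2, -3, -8, 0, -6, -4]
j=8: A[8]=-3 > -4 → no swap
j=9: A[9]=-8 ≤ -4 → i=6, swap A[6],A[9] → [-13, -18, -9, -12, -17, -14, -8, 2, -3, -1, 0, -6, -4]
j=10: A[10]=0 > -4 → no swap
j=11: A[11]=-6 ≤ -4 → i=7, swap A[7],A[11] → [-13, -18, -9, -12, -17, -14, -8, -6, -3, -1, 0, 2, -4]
final swap A[8],A[12] → [-13, -18, -9, -12, -17, -14, -8, -6, -4, -1, 0, 2, -3]; return 8
p = 8; k-1 = 10 > 8 ⇒ right

8; right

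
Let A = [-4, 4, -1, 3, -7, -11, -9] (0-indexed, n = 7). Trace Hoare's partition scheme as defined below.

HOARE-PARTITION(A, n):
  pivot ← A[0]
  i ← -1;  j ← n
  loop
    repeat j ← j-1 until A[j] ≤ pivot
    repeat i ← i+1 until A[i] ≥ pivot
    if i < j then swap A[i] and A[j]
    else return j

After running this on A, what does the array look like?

[-9, -11, -7, 3, -1, 4, -4]

pivot = A[0] = -4; i = -1, j = 7
j→6 (A[6]=-9≤-4), i→0 (A[0]=-4≥-4); i<j, swap → [-9, 4, -1, 3, -7, -11, -4]
j→5 (A[5]=-11≤-4), i→1 (A[1]=4≥-4); i<j, swap → [-9, -11, -1, 3, -7, 4, -4]
j→4 (A[4]=-7≤-4), i→2 (A[2]=-1≥-4); i<j, swap → [-9, -11, -7, 3, -1, 4, -4]
j→2, i→3; i≥j, return j=2. A = [-9, -11, -7, 3, -1, 4, -4]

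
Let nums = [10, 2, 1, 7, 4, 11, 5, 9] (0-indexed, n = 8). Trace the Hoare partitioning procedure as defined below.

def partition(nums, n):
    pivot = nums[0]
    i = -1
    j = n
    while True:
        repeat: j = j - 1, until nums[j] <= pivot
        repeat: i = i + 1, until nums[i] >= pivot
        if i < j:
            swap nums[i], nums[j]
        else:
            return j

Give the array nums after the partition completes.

pivot = nums[0] = 10; i = -1, j = 8
j→7 (nums[7]=9≤10), i→0 (nums[0]=10≥10); i<j, swap → [9, 2, 1, 7, 4, 11, 5, 10]
j→6 (nums[6]=5≤10), i→5 (nums[5]=11≥10); i<j, swap → [9, 2, 1, 7, 4, 5, 11, 10]
j→5, i→6; i≥j, return j=5. nums = [9, 2, 1, 7, 4, 5, 11, 10]

[9, 2, 1, 7, 4, 5, 11, 10]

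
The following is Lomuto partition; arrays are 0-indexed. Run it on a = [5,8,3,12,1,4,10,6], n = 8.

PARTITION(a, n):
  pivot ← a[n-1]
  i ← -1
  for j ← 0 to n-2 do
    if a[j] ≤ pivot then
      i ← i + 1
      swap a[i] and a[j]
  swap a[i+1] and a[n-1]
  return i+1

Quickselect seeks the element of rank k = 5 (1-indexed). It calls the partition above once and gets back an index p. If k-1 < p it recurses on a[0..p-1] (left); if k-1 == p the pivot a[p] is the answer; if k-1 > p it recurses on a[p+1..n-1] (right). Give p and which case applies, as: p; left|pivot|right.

pivot=6, i=-1
j=0: 5≤6, i=0, swap(0,0) ⇒ [5,8,3,12,1,4,10,6]
j=1: 8>6, skip
j=2: 3≤6, i=1, swap(1,2) ⇒ [5,3,8,12,1,4,10,6]
j=3: 12>6, skip
j=4: 1≤6, i=2, swap(2,4) ⇒ [5,3,1,12,8,4,10,6]
j=5: 4≤6, i=3, swap(3,5) ⇒ [5,3,1,4,8,12,10,6]
j=6: 10>6, skip
swap(4,7) ⇒ [5,3,1,4,6,12,10,8]; return 4
p = 4; k-1 = 4 == 4 ⇒ pivot

4; pivot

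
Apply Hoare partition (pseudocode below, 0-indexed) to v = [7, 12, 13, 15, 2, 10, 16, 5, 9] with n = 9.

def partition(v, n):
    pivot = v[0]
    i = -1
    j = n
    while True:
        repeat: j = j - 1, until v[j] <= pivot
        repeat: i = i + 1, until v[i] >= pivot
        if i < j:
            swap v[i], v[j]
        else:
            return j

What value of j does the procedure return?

1

pivot = v[0] = 7; i = -1, j = 9
j→7 (v[7]=5≤7), i→0 (v[0]=7≥7); i<j, swap → [5, 12, 13, 15, 2, 10, 16, 7, 9]
j→4 (v[4]=2≤7), i→1 (v[1]=12≥7); i<j, swap → [5, 2, 13, 15, 12, 10, 16, 7, 9]
j→1, i→2; i≥j, return j=1. v = [5, 2, 13, 15, 12, 10, 16, 7, 9]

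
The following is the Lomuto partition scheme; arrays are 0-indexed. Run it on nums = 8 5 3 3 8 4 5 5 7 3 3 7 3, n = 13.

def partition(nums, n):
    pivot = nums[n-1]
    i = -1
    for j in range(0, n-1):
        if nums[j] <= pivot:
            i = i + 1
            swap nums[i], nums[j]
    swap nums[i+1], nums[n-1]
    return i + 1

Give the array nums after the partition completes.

3 3 3 3 3 4 5 5 7 8 5 7 8

pivot = nums[12] = 3; i = -1
j=0: nums[0]=8 > 3 → no swap
j=1: nums[1]=5 > 3 → no swap
j=2: nums[2]=3 ≤ 3 → i=0, swap nums[0],nums[2] → 3 5 8 3 8 4 5 5 7 3 3 7 3
j=3: nums[3]=3 ≤ 3 → i=1, swap nums[1],nums[3] → 3 3 8 5 8 4 5 5 7 3 3 7 3
j=4: nums[4]=8 > 3 → no swap
j=5: nums[5]=4 > 3 → no swap
j=6: nums[6]=5 > 3 → no swap
j=7: nums[7]=5 > 3 → no swap
j=8: nums[8]=7 > 3 → no swap
j=9: nums[9]=3 ≤ 3 → i=2, swap nums[2],nums[9] → 3 3 3 5 8 4 5 5 7 8 3 7 3
j=10: nums[10]=3 ≤ 3 → i=3, swap nums[3],nums[10] → 3 3 3 3 8 4 5 5 7 8 5 7 3
j=11: nums[11]=7 > 3 → no swap
final swap nums[4],nums[12] → 3 3 3 3 3 4 5 5 7 8 5 7 8; return 4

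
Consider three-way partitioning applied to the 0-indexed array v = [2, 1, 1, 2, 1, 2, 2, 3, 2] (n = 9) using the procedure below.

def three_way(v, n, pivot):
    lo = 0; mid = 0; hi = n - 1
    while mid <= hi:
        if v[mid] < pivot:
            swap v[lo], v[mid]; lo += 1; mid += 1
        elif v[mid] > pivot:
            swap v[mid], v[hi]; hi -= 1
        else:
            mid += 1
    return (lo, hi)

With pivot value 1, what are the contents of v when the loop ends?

pivot = 1; lo=0, mid=0, hi=8
v[mid]=2>1: swap v[0],v[8]; hi=7 → [2, 1, 1, 2, 1, 2, 2, 3, 2]
v[mid]=2>1: swap v[0],v[7]; hi=6 → [3, 1, 1, 2, 1, 2, 2, 2, 2]
v[mid]=3>1: swap v[0],v[6]; hi=5 → [2, 1, 1, 2, 1, 2, 3, 2, 2]
v[mid]=2>1: swap v[0],v[5]; hi=4 → [2, 1, 1, 2, 1, 2, 3, 2, 2]
v[mid]=2>1: swap v[0],v[4]; hi=3 → [1, 1, 1, 2, 2, 2, 3, 2, 2]
v[mid]=1=1: mid=1
v[mid]=1=1: mid=2
v[mid]=1=1: mid=3
v[mid]=2>1: swap v[3],v[3]; hi=2 → [1, 1, 1, 2, 2, 2, 3, 2, 2]
end: lo=0, hi=2; v = [1, 1, 1, 2, 2, 2, 3, 2, 2]

[1, 1, 1, 2, 2, 2, 3, 2, 2]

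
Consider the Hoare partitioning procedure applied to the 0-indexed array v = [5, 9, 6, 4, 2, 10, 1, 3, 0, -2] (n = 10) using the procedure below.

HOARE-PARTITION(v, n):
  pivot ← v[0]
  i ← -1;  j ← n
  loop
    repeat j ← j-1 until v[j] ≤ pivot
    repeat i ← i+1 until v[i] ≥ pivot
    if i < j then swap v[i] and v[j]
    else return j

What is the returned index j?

5

pivot = v[0] = 5; i = -1, j = 10
j→9 (v[9]=-2≤5), i→0 (v[0]=5≥5); i<j, swap → [-2, 9, 6, 4, 2, 10, 1, 3, 0, 5]
j→8 (v[8]=0≤5), i→1 (v[1]=9≥5); i<j, swap → [-2, 0, 6, 4, 2, 10, 1, 3, 9, 5]
j→7 (v[7]=3≤5), i→2 (v[2]=6≥5); i<j, swap → [-2, 0, 3, 4, 2, 10, 1, 6, 9, 5]
j→6 (v[6]=1≤5), i→5 (v[5]=10≥5); i<j, swap → [-2, 0, 3, 4, 2, 1, 10, 6, 9, 5]
j→5, i→6; i≥j, return j=5. v = [-2, 0, 3, 4, 2, 1, 10, 6, 9, 5]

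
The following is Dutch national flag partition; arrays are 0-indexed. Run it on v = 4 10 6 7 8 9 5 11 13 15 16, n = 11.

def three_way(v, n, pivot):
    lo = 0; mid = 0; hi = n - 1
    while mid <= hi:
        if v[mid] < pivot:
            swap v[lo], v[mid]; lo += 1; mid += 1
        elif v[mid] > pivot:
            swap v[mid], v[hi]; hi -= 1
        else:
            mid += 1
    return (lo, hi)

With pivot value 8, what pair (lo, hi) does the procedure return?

(4, 4)

pivot = 8; lo=0, mid=0, hi=10
v[mid]=4<8: swap v[0],v[0]; lo=1,mid=1 → 4 10 6 7 8 9 5 11 13 15 16
v[mid]=10>8: swap v[1],v[10]; hi=9 → 4 16 6 7 8 9 5 11 13 15 10
v[mid]=16>8: swap v[1],v[9]; hi=8 → 4 15 6 7 8 9 5 11 13 16 10
v[mid]=15>8: swap v[1],v[8]; hi=7 → 4 13 6 7 8 9 5 11 15 16 10
v[mid]=13>8: swap v[1],v[7]; hi=6 → 4 11 6 7 8 9 5 13 15 16 10
v[mid]=11>8: swap v[1],v[6]; hi=5 → 4 5 6 7 8 9 11 13 15 16 10
v[mid]=5<8: swap v[1],v[1]; lo=2,mid=2 → 4 5 6 7 8 9 11 13 15 16 10
v[mid]=6<8: swap v[2],v[2]; lo=3,mid=3 → 4 5 6 7 8 9 11 13 15 16 10
v[mid]=7<8: swap v[3],v[3]; lo=4,mid=4 → 4 5 6 7 8 9 11 13 15 16 10
v[mid]=8=8: mid=5
v[mid]=9>8: swap v[5],v[5]; hi=4 → 4 5 6 7 8 9 11 13 15 16 10
end: lo=4, hi=4; v = 4 5 6 7 8 9 11 13 15 16 10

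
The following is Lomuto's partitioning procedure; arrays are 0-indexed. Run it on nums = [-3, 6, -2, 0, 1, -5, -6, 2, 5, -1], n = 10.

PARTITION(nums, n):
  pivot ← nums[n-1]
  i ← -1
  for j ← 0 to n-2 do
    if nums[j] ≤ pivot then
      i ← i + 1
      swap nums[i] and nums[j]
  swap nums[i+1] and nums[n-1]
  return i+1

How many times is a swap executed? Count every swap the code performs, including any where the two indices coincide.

5

pivot=-1, i=-1
j=0: -3≤-1, i=0, swap(0,0) ⇒ [-3, 6, -2, 0, 1, -5, -6, 2, 5, -1]
j=1: 6>-1, skip
j=2: -2≤-1, i=1, swap(1,2) ⇒ [-3, -2, 6, 0, 1, -5, -6, 2, 5, -1]
j=3: 0>-1, skip
j=4: 1>-1, skip
j=5: -5≤-1, i=2, swap(2,5) ⇒ [-3, -2, -5, 0, 1, 6, -6, 2, 5, -1]
j=6: -6≤-1, i=3, swap(3,6) ⇒ [-3, -2, -5, -6, 1, 6, 0, 2, 5, -1]
j=7: 2>-1, skip
j=8: 5>-1, skip
swap(4,9) ⇒ [-3, -2, -5, -6, -1, 6, 0, 2, 5, 1]; return 4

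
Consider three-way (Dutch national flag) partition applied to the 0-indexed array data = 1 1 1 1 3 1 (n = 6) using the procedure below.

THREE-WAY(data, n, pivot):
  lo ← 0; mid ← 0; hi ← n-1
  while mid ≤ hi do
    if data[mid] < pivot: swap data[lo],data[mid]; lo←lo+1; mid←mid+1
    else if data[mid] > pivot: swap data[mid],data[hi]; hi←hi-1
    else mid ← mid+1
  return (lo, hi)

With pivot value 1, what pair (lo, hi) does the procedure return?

(0, 4)

lo=0 mid=0 hi=5
1=1: mid=1
1=1: mid=2
1=1: mid=3
1=1: mid=4
3>1: swap(4,5), hi=4 ⇒ 1 1 1 1 1 3
1=1: mid=5
done. lo=0 hi=4; data=1 1 1 1 1 3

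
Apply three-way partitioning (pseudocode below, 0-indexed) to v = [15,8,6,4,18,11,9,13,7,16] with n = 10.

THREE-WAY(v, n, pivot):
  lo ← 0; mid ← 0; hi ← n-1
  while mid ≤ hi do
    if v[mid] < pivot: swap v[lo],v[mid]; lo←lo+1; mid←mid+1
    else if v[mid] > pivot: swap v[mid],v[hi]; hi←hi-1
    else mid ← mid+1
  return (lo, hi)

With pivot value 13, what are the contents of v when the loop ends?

lo=0 mid=0 hi=9
15>13: swap(0,9), hi=8 ⇒ [16,8,6,4,18,11,9,13,7,15]
16>13: swap(0,8), hi=7 ⇒ [7,8,6,4,18,11,9,13,16,15]
7<13: swap(0,0), lo=1 mid=1 ⇒ [7,8,6,4,18,11,9,13,16,15]
8<13: swap(1,1), lo=2 mid=2 ⇒ [7,8,6,4,18,11,9,13,16,15]
6<13: swap(2,2), lo=3 mid=3 ⇒ [7,8,6,4,18,11,9,13,16,15]
4<13: swap(3,3), lo=4 mid=4 ⇒ [7,8,6,4,18,11,9,13,16,15]
18>13: swap(4,7), hi=6 ⇒ [7,8,6,4,13,11,9,18,16,15]
13=13: mid=5
11<13: swap(4,5), lo=5 mid=6 ⇒ [7,8,6,4,11,13,9,18,16,15]
9<13: swap(5,6), lo=6 mid=7 ⇒ [7,8,6,4,11,9,13,18,16,15]
done. lo=6 hi=6; v=[7,8,6,4,11,9,13,18,16,15]

[7,8,6,4,11,9,13,18,16,15]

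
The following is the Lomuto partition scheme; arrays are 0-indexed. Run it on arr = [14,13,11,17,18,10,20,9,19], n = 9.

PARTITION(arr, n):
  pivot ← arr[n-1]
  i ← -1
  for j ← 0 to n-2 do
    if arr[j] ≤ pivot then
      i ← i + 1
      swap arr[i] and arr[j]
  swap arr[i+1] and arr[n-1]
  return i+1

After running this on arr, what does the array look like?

pivot=19, i=-1
j=0: 14≤19, i=0, swap(0,0) ⇒ [14,13,11,17,18,10,20,9,19]
j=1: 13≤19, i=1, swap(1,1) ⇒ [14,13,11,17,18,10,20,9,19]
j=2: 11≤19, i=2, swap(2,2) ⇒ [14,13,11,17,18,10,20,9,19]
j=3: 17≤19, i=3, swap(3,3) ⇒ [14,13,11,17,18,10,20,9,19]
j=4: 18≤19, i=4, swap(4,4) ⇒ [14,13,11,17,18,10,20,9,19]
j=5: 10≤19, i=5, swap(5,5) ⇒ [14,13,11,17,18,10,20,9,19]
j=6: 20>19, skip
j=7: 9≤19, i=6, swap(6,7) ⇒ [14,13,11,17,18,10,9,20,19]
swap(7,8) ⇒ [14,13,11,17,18,10,9,19,20]; return 7

[14,13,11,17,18,10,9,19,20]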